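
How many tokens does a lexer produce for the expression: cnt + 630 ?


Scanning 'cnt + 630'
Token 1: 'cnt' -> identifier
Token 2: '+' -> operator
Token 3: '630' -> integer_literal
Total tokens: 3

3


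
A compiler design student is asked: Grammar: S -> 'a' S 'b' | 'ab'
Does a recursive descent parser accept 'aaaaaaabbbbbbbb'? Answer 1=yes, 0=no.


Grammar accepts strings of the form a^n b^n (n >= 1)
Word: 'aaaaaaabbbbbbbb'
Counting: 7 a's and 8 b's
Check: 7 == 8? No
Mismatch: a-count != b-count
Rejected

0


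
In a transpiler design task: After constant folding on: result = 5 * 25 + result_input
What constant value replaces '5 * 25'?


Identifying constant sub-expression:
  Original: result = 5 * 25 + result_input
  5 and 25 are both compile-time constants
  Evaluating: 5 * 25 = 125
  After folding: result = 125 + result_input

125


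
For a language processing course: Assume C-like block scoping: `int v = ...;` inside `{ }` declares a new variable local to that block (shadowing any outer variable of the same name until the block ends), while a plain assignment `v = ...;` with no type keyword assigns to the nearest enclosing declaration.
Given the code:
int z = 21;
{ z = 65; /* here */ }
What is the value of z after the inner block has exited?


Analyzing scoping rules:
Outer scope: declares z = 21
Inner block: 'z = 65;' has no type keyword, so it is an assignment to the outer z (no shadowing)
The assignment changed the outer variable itself, so the new value persists after the block -> 65
Result: 65

65


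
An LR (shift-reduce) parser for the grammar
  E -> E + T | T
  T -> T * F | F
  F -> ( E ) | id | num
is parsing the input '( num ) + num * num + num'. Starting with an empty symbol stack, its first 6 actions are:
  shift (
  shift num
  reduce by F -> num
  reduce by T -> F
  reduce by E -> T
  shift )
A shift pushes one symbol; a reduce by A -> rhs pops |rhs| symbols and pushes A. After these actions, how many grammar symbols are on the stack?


Tracking the symbol stack through each action:
  Action 1: shift '(' : push -> stack = [(] (size 1)
  Action 2: shift 'num' : push -> stack = [(, num] (size 2)
  Action 3: reduce by F -> num : pop 1, push F -> stack = [(, F] (size 2)
  Action 4: reduce by T -> F : pop 1, push T -> stack = [(, T] (size 2)
  Action 5: reduce by E -> T : pop 1, push E -> stack = [(, E] (size 2)
  Action 6: shift ')' : push -> stack = [(, E, )] (size 3)
Final stack size: 3

3


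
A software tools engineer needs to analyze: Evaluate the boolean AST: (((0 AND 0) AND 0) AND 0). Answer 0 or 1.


Step 1: Evaluate inner node
  0 AND 0 = 0
Step 2: Evaluate next node
  0 AND 0 = 0
Step 3: Evaluate root node
  0 AND 0 = 0

0


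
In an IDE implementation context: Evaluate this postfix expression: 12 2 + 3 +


Processing tokens left to right:
Push 12, Push 2
Pop 12 and 2, compute 12 + 2 = 14, push 14
Push 3
Pop 14 and 3, compute 14 + 3 = 17, push 17
Stack result: 17

17


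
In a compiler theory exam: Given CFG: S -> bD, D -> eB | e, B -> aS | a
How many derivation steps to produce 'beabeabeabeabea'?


Grammar: S -> bD, D -> eB | e, B -> aS | a
Deriving 'beabeabeabeabea':
Step 1: S -> bD => bD
Step 2: D -> eB => beB
Step 3: B -> aS => beaS
Step 4: S -> bD => beabD
Step 5: D -> eB => beabeB
Step 6: B -> aS => beabeaS
Step 7: S -> bD => beabeabD
Step 8: D -> eB => beabeabeB
Step 9: B -> aS => beabeabeaS
Step 10: S -> bD => beabeabeabD
Step 11: D -> eB => beabeabeabeB
Step 12: B -> aS => beabeabeabeaS
Step 13: S -> bD => beabeabeabeabD
Step 14: D -> eB => beabeabeabeabeB
Step 15: B -> a => beabeabeabeabea
Total derivation steps: 15

15


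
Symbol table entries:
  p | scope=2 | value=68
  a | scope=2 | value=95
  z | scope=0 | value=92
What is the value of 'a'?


Searching symbol table for 'a':
  p | scope=2 | value=68
  a | scope=2 | value=95 <- MATCH
  z | scope=0 | value=92
Found 'a' at scope 2 with value 95

95


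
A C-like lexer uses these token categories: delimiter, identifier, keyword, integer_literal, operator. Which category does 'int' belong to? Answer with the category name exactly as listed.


Token: 'int'
Checking categories:
  identifier: no
  integer_literal: no
  operator: no
  keyword: YES
  delimiter: no
Category: keyword

keyword


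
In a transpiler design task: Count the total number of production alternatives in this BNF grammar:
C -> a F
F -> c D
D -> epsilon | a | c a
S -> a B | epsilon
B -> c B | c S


Counting alternatives per rule:
  C: 1 alternative(s)
  F: 1 alternative(s)
  D: 3 alternative(s)
  S: 2 alternative(s)
  B: 2 alternative(s)
Sum: 1 + 1 + 3 + 2 + 2 = 9

9


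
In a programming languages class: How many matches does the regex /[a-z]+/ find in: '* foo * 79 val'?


Pattern: /[a-z]+/ (identifiers)
Input: '* foo * 79 val'
Scanning for matches:
  Match 1: 'foo'
  Match 2: 'val'
Total matches: 2

2


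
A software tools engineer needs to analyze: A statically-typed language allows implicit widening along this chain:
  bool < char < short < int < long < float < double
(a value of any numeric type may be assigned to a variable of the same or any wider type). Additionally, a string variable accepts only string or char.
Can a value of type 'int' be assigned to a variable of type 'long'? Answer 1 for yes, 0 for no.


Target variable type: long
Source value type: int
Numeric ranks: int=3, long=4
Widening allowed iff rank(source) <= rank(target): 3 <= 4? Yes
Result: 1

1


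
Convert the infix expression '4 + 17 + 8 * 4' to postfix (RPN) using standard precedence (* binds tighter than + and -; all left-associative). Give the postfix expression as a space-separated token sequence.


Applying the shunting-yard algorithm:
  Operand 4 -> output
  Push '+' onto operator stack -> op-stack: [+]
  Operand 17 -> output
  See '+' (prec 1); top '+' (prec 1) >= it -> pop '+' to output
  Push '+' onto operator stack -> op-stack: [+]
  Operand 8 -> output
  Push '*' onto operator stack -> op-stack: [+, *]
  Operand 4 -> output
  End of input: pop '*' to output
  End of input: pop '+' to output
Postfix result: 4 17 + 8 4 * +

4 17 + 8 4 * +


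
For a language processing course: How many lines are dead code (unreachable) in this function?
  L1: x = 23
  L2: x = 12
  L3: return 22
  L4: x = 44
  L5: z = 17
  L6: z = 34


Analyzing control flow:
  L1: reachable (before return)
  L2: reachable (before return)
  L3: reachable (return statement)
  L4: DEAD (after return at L3)
  L5: DEAD (after return at L3)
  L6: DEAD (after return at L3)
Return at L3, total lines = 6
Dead lines: L4 through L6
Count: 3

3


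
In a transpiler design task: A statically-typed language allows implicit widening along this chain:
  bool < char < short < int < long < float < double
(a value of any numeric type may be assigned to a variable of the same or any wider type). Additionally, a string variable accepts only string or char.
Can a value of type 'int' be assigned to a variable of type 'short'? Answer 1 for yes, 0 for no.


Target variable type: short
Source value type: int
Numeric ranks: int=3, short=2
Widening allowed iff rank(source) <= rank(target): 3 <= 2? No
Result: 0

0


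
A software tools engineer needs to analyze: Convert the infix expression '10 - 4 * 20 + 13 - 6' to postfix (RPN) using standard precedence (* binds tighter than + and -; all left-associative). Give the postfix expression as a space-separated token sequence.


Applying the shunting-yard algorithm:
  Operand 10 -> output
  Push '-' onto operator stack -> op-stack: [-]
  Operand 4 -> output
  Push '*' onto operator stack -> op-stack: [-, *]
  Operand 20 -> output
  See '+' (prec 1); top '*' (prec 2) >= it -> pop '*' to output
  See '+' (prec 1); top '-' (prec 1) >= it -> pop '-' to output
  Push '+' onto operator stack -> op-stack: [+]
  Operand 13 -> output
  See '-' (prec 1); top '+' (prec 1) >= it -> pop '+' to output
  Push '-' onto operator stack -> op-stack: [-]
  Operand 6 -> output
  End of input: pop '-' to output
Postfix result: 10 4 20 * - 13 + 6 -

10 4 20 * - 13 + 6 -


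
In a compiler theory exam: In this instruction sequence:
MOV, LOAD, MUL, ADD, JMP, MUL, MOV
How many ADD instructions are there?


Scanning instruction sequence for ADD:
  Position 1: MOV
  Position 2: LOAD
  Position 3: MUL
  Position 4: ADD <- MATCH
  Position 5: JMP
  Position 6: MUL
  Position 7: MOV
Matches at positions: [4]
Total ADD count: 1

1


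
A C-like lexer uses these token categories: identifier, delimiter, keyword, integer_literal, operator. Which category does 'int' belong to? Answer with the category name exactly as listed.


Token: 'int'
Checking categories:
  identifier: no
  integer_literal: no
  operator: no
  keyword: YES
  delimiter: no
Category: keyword

keyword


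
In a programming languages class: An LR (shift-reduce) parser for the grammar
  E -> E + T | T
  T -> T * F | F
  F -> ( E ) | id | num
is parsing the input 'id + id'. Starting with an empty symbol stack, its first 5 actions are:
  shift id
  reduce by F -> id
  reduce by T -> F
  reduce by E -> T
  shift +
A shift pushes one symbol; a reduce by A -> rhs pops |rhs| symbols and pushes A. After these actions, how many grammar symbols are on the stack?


Tracking the symbol stack through each action:
  Action 1: shift 'id' : push -> stack = [id] (size 1)
  Action 2: reduce by F -> id : pop 1, push F -> stack = [F] (size 1)
  Action 3: reduce by T -> F : pop 1, push T -> stack = [T] (size 1)
  Action 4: reduce by E -> T : pop 1, push E -> stack = [E] (size 1)
  Action 5: shift '+' : push -> stack = [E, +] (size 2)
Final stack size: 2

2


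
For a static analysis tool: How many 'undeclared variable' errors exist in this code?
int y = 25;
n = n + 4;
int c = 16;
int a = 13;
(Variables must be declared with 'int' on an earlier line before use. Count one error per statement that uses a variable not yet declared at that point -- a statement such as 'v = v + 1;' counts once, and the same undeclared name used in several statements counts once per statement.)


Scanning code line by line:
  Line 1: declare 'y' -> declared = ['y']
  Line 2: use 'n' -> ERROR (undeclared)
  Line 3: declare 'c' -> declared = ['c', 'y']
  Line 4: declare 'a' -> declared = ['a', 'c', 'y']
Total undeclared variable errors: 1

1


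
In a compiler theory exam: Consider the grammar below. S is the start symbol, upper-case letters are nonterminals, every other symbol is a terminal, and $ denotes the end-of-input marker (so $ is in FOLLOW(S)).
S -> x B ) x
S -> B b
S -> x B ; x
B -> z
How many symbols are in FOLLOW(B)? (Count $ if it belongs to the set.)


S is the start symbol and does not occur in any rule body, so FOLLOW(S) = {$}.
Examining every occurrence of B in a rule body:
  S -> x B ) x : B is followed by terminal ')' -> add ')'
  S -> B b : B is followed by terminal 'b' -> add 'b'
  S -> x B ; x : B is followed by terminal ';' -> add ';'
  B -> z : B does not occur in the body -> contributes nothing
FOLLOW(B) = {), ;, b}
Count: 3

3


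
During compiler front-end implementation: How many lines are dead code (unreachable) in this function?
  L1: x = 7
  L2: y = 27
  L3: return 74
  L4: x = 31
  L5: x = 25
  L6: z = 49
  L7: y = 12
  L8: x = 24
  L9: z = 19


Analyzing control flow:
  L1: reachable (before return)
  L2: reachable (before return)
  L3: reachable (return statement)
  L4: DEAD (after return at L3)
  L5: DEAD (after return at L3)
  L6: DEAD (after return at L3)
  L7: DEAD (after return at L3)
  L8: DEAD (after return at L3)
  L9: DEAD (after return at L3)
Return at L3, total lines = 9
Dead lines: L4 through L9
Count: 6

6


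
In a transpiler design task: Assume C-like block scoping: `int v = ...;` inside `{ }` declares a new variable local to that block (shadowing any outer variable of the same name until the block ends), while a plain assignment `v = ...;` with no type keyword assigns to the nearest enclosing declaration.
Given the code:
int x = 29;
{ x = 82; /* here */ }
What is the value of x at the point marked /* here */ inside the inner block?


Analyzing scoping rules:
Outer scope: declares x = 29
Inner block: 'x = 82;' has no type keyword, so it is an assignment to the outer x (no shadowing)
Inside the block, after the assignment -> 82
Result: 82

82


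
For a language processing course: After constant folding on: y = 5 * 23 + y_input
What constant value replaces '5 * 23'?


Identifying constant sub-expression:
  Original: y = 5 * 23 + y_input
  5 and 23 are both compile-time constants
  Evaluating: 5 * 23 = 115
  After folding: y = 115 + y_input

115


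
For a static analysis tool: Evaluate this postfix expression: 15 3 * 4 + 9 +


Processing tokens left to right:
Push 15, Push 3
Pop 15 and 3, compute 15 * 3 = 45, push 45
Push 4
Pop 45 and 4, compute 45 + 4 = 49, push 49
Push 9
Pop 49 and 9, compute 49 + 9 = 58, push 58
Stack result: 58

58


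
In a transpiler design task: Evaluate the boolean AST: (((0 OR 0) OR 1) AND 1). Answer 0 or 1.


Step 1: Evaluate inner node
  0 OR 0 = 0
Step 2: Evaluate next node
  0 OR 1 = 1
Step 3: Evaluate root node
  1 AND 1 = 1

1


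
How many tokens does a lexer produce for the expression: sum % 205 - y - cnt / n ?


Scanning 'sum % 205 - y - cnt / n'
Token 1: 'sum' -> identifier
Token 2: '%' -> operator
Token 3: '205' -> integer_literal
Token 4: '-' -> operator
Token 5: 'y' -> identifier
Token 6: '-' -> operator
Token 7: 'cnt' -> identifier
Token 8: '/' -> operator
Token 9: 'n' -> identifier
Total tokens: 9

9


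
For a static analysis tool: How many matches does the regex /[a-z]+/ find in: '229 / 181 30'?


Pattern: /[a-z]+/ (identifiers)
Input: '229 / 181 30'
Scanning for matches:
Total matches: 0

0


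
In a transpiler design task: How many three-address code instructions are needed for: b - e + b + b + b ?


Expression: b - e + b + b + b
Generating three-address code (respecting * over +/- precedence):
  Instruction 1: t1 = b - e
  Instruction 2: t2 = t1 + b
  Instruction 3: t3 = t2 + b
  Instruction 4: t4 = t3 + b
Total instructions: 4

4


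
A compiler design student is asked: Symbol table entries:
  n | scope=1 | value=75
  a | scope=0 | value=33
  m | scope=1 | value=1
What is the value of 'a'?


Searching symbol table for 'a':
  n | scope=1 | value=75
  a | scope=0 | value=33 <- MATCH
  m | scope=1 | value=1
Found 'a' at scope 0 with value 33

33


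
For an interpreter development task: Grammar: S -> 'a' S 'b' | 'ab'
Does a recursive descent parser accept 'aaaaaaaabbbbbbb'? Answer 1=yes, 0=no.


Grammar accepts strings of the form a^n b^n (n >= 1)
Word: 'aaaaaaaabbbbbbb'
Counting: 8 a's and 7 b's
Check: 8 == 7? No
Mismatch: a-count != b-count
Rejected

0


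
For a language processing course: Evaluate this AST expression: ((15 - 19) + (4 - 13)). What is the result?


Expression: ((15 - 19) + (4 - 13))
Evaluating step by step:
  15 - 19 = -4
  4 - 13 = -9
  -4 + -9 = -13
Result: -13

-13


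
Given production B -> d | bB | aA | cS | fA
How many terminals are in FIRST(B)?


Production: B -> d | bB | aA | cS | fA
Examining each alternative for leading terminals:
  B -> d : first terminal = 'd'
  B -> bB : first terminal = 'b'
  B -> aA : first terminal = 'a'
  B -> cS : first terminal = 'c'
  B -> fA : first terminal = 'f'
FIRST(B) = {a, b, c, d, f}
Count: 5

5


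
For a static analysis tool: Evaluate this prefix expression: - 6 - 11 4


Parsing prefix expression: - 6 - 11 4
Step 1: Innermost operation '- 11 4'
  11 - 4 = 7
Step 2: Outer operation '- 6 [7]'
  6 - 7 = -1

-1


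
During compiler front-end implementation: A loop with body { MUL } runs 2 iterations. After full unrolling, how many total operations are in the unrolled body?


Loop body operations: MUL (1 op per iteration)
Unrolling 2 iterations:
  Iteration 1: MUL (1 ops)
  Iteration 2: MUL (1 ops)
Total: 2 iterations * 1 ops/iter = 2 operations

2


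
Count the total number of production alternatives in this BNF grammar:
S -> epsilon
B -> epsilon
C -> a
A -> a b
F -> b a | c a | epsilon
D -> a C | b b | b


Counting alternatives per rule:
  S: 1 alternative(s)
  B: 1 alternative(s)
  C: 1 alternative(s)
  A: 1 alternative(s)
  F: 3 alternative(s)
  D: 3 alternative(s)
Sum: 1 + 1 + 1 + 1 + 3 + 3 = 10

10


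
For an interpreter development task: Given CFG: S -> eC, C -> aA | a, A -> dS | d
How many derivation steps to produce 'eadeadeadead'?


Grammar: S -> eC, C -> aA | a, A -> dS | d
Deriving 'eadeadeadead':
Step 1: S -> eC => eC
Step 2: C -> aA => eaA
Step 3: A -> dS => eadS
Step 4: S -> eC => eadeC
Step 5: C -> aA => eadeaA
Step 6: A -> dS => eadeadS
Step 7: S -> eC => eadeadeC
Step 8: C -> aA => eadeadeaA
Step 9: A -> dS => eadeadeadS
Step 10: S -> eC => eadeadeadeC
Step 11: C -> aA => eadeadeadeaA
Step 12: A -> d => eadeadeadead
Total derivation steps: 12

12


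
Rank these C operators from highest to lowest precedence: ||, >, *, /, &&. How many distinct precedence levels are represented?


Looking up precedence for each operator:
  || -> precedence 1
  > -> precedence 4
  * -> precedence 6
  / -> precedence 6
  && -> precedence 2
Sorted highest to lowest: *, /, >, &&, ||
Distinct precedence values: [6, 4, 2, 1]
Number of distinct levels: 4

4


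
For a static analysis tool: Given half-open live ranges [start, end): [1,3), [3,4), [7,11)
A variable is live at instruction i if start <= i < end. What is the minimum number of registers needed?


Live ranges:
  Var0: [1, 3)
  Var1: [3, 4)
  Var2: [7, 11)
Sweep-line events (position, delta, active):
  pos=1 start -> active=1
  pos=3 end -> active=0
  pos=3 start -> active=1
  pos=4 end -> active=0
  pos=7 start -> active=1
  pos=11 end -> active=0
Maximum simultaneous active: 1
Minimum registers needed: 1

1


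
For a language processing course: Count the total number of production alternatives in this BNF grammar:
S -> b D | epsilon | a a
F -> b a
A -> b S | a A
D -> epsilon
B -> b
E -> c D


Counting alternatives per rule:
  S: 3 alternative(s)
  F: 1 alternative(s)
  A: 2 alternative(s)
  D: 1 alternative(s)
  B: 1 alternative(s)
  E: 1 alternative(s)
Sum: 3 + 1 + 2 + 1 + 1 + 1 = 9

9


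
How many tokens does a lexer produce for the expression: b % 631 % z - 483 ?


Scanning 'b % 631 % z - 483'
Token 1: 'b' -> identifier
Token 2: '%' -> operator
Token 3: '631' -> integer_literal
Token 4: '%' -> operator
Token 5: 'z' -> identifier
Token 6: '-' -> operator
Token 7: '483' -> integer_literal
Total tokens: 7

7


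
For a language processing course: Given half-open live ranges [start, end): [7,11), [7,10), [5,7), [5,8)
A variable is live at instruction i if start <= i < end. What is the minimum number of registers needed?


Live ranges:
  Var0: [7, 11)
  Var1: [7, 10)
  Var2: [5, 7)
  Var3: [5, 8)
Sweep-line events (position, delta, active):
  pos=5 start -> active=1
  pos=5 start -> active=2
  pos=7 end -> active=1
  pos=7 start -> active=2
  pos=7 start -> active=3
  pos=8 end -> active=2
  pos=10 end -> active=1
  pos=11 end -> active=0
Maximum simultaneous active: 3
Minimum registers needed: 3

3


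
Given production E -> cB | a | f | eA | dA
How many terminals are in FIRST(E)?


Production: E -> cB | a | f | eA | dA
Examining each alternative for leading terminals:
  E -> cB : first terminal = 'c'
  E -> a : first terminal = 'a'
  E -> f : first terminal = 'f'
  E -> eA : first terminal = 'e'
  E -> dA : first terminal = 'd'
FIRST(E) = {a, c, d, e, f}
Count: 5

5


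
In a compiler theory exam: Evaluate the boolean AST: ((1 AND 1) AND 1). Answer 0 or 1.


Step 1: Evaluate inner node
  1 AND 1 = 1
Step 2: Evaluate root node
  1 AND 1 = 1

1


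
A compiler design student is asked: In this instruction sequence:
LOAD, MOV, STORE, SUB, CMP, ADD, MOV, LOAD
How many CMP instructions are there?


Scanning instruction sequence for CMP:
  Position 1: LOAD
  Position 2: MOV
  Position 3: STORE
  Position 4: SUB
  Position 5: CMP <- MATCH
  Position 6: ADD
  Position 7: MOV
  Position 8: LOAD
Matches at positions: [5]
Total CMP count: 1

1


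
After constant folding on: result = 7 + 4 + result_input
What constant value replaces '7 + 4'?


Identifying constant sub-expression:
  Original: result = 7 + 4 + result_input
  7 and 4 are both compile-time constants
  Evaluating: 7 + 4 = 11
  After folding: result = 11 + result_input

11


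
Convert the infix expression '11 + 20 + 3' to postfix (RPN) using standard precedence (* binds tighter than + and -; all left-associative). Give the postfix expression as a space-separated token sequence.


Applying the shunting-yard algorithm:
  Operand 11 -> output
  Push '+' onto operator stack -> op-stack: [+]
  Operand 20 -> output
  See '+' (prec 1); top '+' (prec 1) >= it -> pop '+' to output
  Push '+' onto operator stack -> op-stack: [+]
  Operand 3 -> output
  End of input: pop '+' to output
Postfix result: 11 20 + 3 +

11 20 + 3 +


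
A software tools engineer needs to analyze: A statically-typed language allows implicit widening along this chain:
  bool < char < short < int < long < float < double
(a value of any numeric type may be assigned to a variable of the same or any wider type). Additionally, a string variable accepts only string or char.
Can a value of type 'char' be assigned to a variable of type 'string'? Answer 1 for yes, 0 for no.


Target variable type: string
Source value type: char
Rule: string accepts only {string, char}
  source 'char' in {string, char}? Yes
Result: 1

1


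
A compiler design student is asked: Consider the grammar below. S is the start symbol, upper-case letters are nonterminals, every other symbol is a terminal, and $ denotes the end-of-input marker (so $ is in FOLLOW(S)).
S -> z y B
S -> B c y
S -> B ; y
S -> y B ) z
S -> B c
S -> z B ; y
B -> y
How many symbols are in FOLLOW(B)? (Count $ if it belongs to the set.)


S is the start symbol and does not occur in any rule body, so FOLLOW(S) = {$}.
Examining every occurrence of B in a rule body:
  S -> z y B : B is at the right end -> add FOLLOW(S) = {$}
  S -> B c y : B is followed by terminal 'c' -> add 'c'
  S -> B ; y : B is followed by terminal ';' -> add ';'
  S -> y B ) z : B is followed by terminal ')' -> add ')'
  S -> B c : B is followed by terminal 'c' -> add 'c' (already in the set)
  S -> z B ; y : B is followed by terminal ';' -> add ';' (already in the set)
  B -> y : B does not occur in the body -> contributes nothing
FOLLOW(B) = {), ;, c, $}
Count: 4

4


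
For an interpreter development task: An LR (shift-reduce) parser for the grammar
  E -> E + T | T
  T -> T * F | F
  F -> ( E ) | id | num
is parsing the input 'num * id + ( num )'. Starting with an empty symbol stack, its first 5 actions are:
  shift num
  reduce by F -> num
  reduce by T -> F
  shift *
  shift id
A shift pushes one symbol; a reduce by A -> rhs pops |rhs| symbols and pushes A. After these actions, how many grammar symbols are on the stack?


Tracking the symbol stack through each action:
  Action 1: shift 'num' : push -> stack = [num] (size 1)
  Action 2: reduce by F -> num : pop 1, push F -> stack = [F] (size 1)
  Action 3: reduce by T -> F : pop 1, push T -> stack = [T] (size 1)
  Action 4: shift '*' : push -> stack = [T, *] (size 2)
  Action 5: shift 'id' : push -> stack = [T, *, id] (size 3)
Final stack size: 3

3


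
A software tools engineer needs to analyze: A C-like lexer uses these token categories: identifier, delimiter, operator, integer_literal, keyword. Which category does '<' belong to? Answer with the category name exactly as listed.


Token: '<'
Checking categories:
  identifier: no
  integer_literal: no
  operator: YES
  keyword: no
  delimiter: no
Category: operator

operator


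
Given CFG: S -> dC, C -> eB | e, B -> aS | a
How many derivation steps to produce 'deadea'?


Grammar: S -> dC, C -> eB | e, B -> aS | a
Deriving 'deadea':
Step 1: S -> dC => dC
Step 2: C -> eB => deB
Step 3: B -> aS => deaS
Step 4: S -> dC => deadC
Step 5: C -> eB => deadeB
Step 6: B -> a => deadea
Total derivation steps: 6

6


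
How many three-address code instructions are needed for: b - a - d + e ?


Expression: b - a - d + e
Generating three-address code (respecting * over +/- precedence):
  Instruction 1: t1 = b - a
  Instruction 2: t2 = t1 - d
  Instruction 3: t3 = t2 + e
Total instructions: 3

3


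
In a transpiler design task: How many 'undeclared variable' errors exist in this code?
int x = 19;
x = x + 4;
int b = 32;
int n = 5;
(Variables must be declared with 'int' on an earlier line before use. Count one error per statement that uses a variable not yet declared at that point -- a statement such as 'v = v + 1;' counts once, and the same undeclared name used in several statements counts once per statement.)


Scanning code line by line:
  Line 1: declare 'x' -> declared = ['x']
  Line 2: use 'x' -> OK (declared)
  Line 3: declare 'b' -> declared = ['b', 'x']
  Line 4: declare 'n' -> declared = ['b', 'n', 'x']
Total undeclared variable errors: 0

0


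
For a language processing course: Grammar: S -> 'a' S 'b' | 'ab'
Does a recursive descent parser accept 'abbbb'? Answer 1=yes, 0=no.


Grammar accepts strings of the form a^n b^n (n >= 1)
Word: 'abbbb'
Counting: 1 a's and 4 b's
Check: 1 == 4? No
Mismatch: a-count != b-count
Rejected

0


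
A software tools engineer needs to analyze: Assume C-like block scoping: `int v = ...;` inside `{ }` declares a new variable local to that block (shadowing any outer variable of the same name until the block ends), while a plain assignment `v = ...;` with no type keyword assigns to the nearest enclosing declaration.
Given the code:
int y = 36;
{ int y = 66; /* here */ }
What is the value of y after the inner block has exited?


Analyzing scoping rules:
Outer scope: declares y = 36
Inner block: 'int y = 66;' declares a NEW y that shadows the outer one
When the block exits the inner y goes out of scope; the outer y was never modified -> 36
Result: 36

36


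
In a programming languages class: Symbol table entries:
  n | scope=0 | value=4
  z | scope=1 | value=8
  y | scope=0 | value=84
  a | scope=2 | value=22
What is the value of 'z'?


Searching symbol table for 'z':
  n | scope=0 | value=4
  z | scope=1 | value=8 <- MATCH
  y | scope=0 | value=84
  a | scope=2 | value=22
Found 'z' at scope 1 with value 8

8


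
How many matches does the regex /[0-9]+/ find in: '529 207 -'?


Pattern: /[0-9]+/ (int literals)
Input: '529 207 -'
Scanning for matches:
  Match 1: '529'
  Match 2: '207'
Total matches: 2

2


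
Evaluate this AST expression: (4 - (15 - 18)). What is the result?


Expression: (4 - (15 - 18))
Evaluating step by step:
  15 - 18 = -3
  4 - -3 = 7
Result: 7

7


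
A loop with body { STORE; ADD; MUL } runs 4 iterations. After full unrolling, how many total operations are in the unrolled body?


Loop body operations: STORE, ADD, MUL (3 ops per iteration)
Unrolling 4 iterations:
  Iteration 1: STORE, ADD, MUL (3 ops)
  Iteration 2: STORE, ADD, MUL (3 ops)
  Iteration 3: STORE, ADD, MUL (3 ops)
  Iteration 4: STORE, ADD, MUL (3 ops)
Total: 4 iterations * 3 ops/iter = 12 operations

12


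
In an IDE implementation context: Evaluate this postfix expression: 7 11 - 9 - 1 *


Processing tokens left to right:
Push 7, Push 11
Pop 7 and 11, compute 7 - 11 = -4, push -4
Push 9
Pop -4 and 9, compute -4 - 9 = -13, push -13
Push 1
Pop -13 and 1, compute -13 * 1 = -13, push -13
Stack result: -13

-13


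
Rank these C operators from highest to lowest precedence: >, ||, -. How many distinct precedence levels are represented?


Looking up precedence for each operator:
  > -> precedence 4
  || -> precedence 1
  - -> precedence 5
Sorted highest to lowest: -, >, ||
Distinct precedence values: [5, 4, 1]
Number of distinct levels: 3

3


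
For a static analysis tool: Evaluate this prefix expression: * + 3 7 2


Parsing prefix expression: * + 3 7 2
Step 1: Innermost operation '+ 3 7'
  3 + 7 = 10
Step 2: Outer operation '* [10] 2'
  10 * 2 = 20

20


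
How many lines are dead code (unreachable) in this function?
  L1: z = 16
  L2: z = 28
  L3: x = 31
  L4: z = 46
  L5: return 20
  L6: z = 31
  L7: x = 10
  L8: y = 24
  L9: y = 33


Analyzing control flow:
  L1: reachable (before return)
  L2: reachable (before return)
  L3: reachable (before return)
  L4: reachable (before return)
  L5: reachable (return statement)
  L6: DEAD (after return at L5)
  L7: DEAD (after return at L5)
  L8: DEAD (after return at L5)
  L9: DEAD (after return at L5)
Return at L5, total lines = 9
Dead lines: L6 through L9
Count: 4

4


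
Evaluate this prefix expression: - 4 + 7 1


Parsing prefix expression: - 4 + 7 1
Step 1: Innermost operation '+ 7 1'
  7 + 1 = 8
Step 2: Outer operation '- 4 [8]'
  4 - 8 = -4

-4


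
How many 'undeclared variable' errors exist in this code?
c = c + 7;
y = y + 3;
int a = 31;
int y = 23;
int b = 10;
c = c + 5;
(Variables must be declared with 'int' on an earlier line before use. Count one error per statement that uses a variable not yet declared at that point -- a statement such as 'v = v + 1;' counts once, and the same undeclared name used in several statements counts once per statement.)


Scanning code line by line:
  Line 1: use 'c' -> ERROR (undeclared)
  Line 2: use 'y' -> ERROR (undeclared)
  Line 3: declare 'a' -> declared = ['a']
  Line 4: declare 'y' -> declared = ['a', 'y']
  Line 5: declare 'b' -> declared = ['a', 'b', 'y']
  Line 6: use 'c' -> ERROR (undeclared)
Total undeclared variable errors: 3

3


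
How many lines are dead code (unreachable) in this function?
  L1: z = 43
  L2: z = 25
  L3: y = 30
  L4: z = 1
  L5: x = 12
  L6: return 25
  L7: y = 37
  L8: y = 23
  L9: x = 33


Analyzing control flow:
  L1: reachable (before return)
  L2: reachable (before return)
  L3: reachable (before return)
  L4: reachable (before return)
  L5: reachable (before return)
  L6: reachable (return statement)
  L7: DEAD (after return at L6)
  L8: DEAD (after return at L6)
  L9: DEAD (after return at L6)
Return at L6, total lines = 9
Dead lines: L7 through L9
Count: 3

3


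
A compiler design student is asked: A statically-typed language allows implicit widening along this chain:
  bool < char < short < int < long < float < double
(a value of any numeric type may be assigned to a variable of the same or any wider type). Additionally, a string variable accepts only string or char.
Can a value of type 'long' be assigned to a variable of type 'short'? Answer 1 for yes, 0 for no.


Target variable type: short
Source value type: long
Numeric ranks: long=4, short=2
Widening allowed iff rank(source) <= rank(target): 4 <= 2? No
Result: 0

0


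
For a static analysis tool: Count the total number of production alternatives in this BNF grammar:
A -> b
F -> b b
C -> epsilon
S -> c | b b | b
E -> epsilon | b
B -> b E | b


Counting alternatives per rule:
  A: 1 alternative(s)
  F: 1 alternative(s)
  C: 1 alternative(s)
  S: 3 alternative(s)
  E: 2 alternative(s)
  B: 2 alternative(s)
Sum: 1 + 1 + 1 + 3 + 2 + 2 = 10

10


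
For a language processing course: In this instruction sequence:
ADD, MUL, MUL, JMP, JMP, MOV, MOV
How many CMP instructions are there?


Scanning instruction sequence for CMP:
  Position 1: ADD
  Position 2: MUL
  Position 3: MUL
  Position 4: JMP
  Position 5: JMP
  Position 6: MOV
  Position 7: MOV
Matches at positions: []
Total CMP count: 0

0


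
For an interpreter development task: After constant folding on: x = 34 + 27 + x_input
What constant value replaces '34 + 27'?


Identifying constant sub-expression:
  Original: x = 34 + 27 + x_input
  34 and 27 are both compile-time constants
  Evaluating: 34 + 27 = 61
  After folding: x = 61 + x_input

61


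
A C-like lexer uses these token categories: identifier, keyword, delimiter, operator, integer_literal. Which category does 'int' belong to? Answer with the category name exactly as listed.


Token: 'int'
Checking categories:
  identifier: no
  integer_literal: no
  operator: no
  keyword: YES
  delimiter: no
Category: keyword

keyword


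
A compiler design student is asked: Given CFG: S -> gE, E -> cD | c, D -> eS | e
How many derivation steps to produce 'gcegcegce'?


Grammar: S -> gE, E -> cD | c, D -> eS | e
Deriving 'gcegcegce':
Step 1: S -> gE => gE
Step 2: E -> cD => gcD
Step 3: D -> eS => gceS
Step 4: S -> gE => gcegE
Step 5: E -> cD => gcegcD
Step 6: D -> eS => gcegceS
Step 7: S -> gE => gcegcegE
Step 8: E -> cD => gcegcegcD
Step 9: D -> e => gcegcegce
Total derivation steps: 9

9


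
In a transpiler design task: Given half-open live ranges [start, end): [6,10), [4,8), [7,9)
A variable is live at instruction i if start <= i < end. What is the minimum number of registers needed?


Live ranges:
  Var0: [6, 10)
  Var1: [4, 8)
  Var2: [7, 9)
Sweep-line events (position, delta, active):
  pos=4 start -> active=1
  pos=6 start -> active=2
  pos=7 start -> active=3
  pos=8 end -> active=2
  pos=9 end -> active=1
  pos=10 end -> active=0
Maximum simultaneous active: 3
Minimum registers needed: 3

3


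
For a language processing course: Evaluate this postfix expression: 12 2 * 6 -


Processing tokens left to right:
Push 12, Push 2
Pop 12 and 2, compute 12 * 2 = 24, push 24
Push 6
Pop 24 and 6, compute 24 - 6 = 18, push 18
Stack result: 18

18


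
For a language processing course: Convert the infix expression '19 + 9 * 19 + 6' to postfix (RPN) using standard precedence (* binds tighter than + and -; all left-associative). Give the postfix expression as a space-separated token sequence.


Applying the shunting-yard algorithm:
  Operand 19 -> output
  Push '+' onto operator stack -> op-stack: [+]
  Operand 9 -> output
  Push '*' onto operator stack -> op-stack: [+, *]
  Operand 19 -> output
  See '+' (prec 1); top '*' (prec 2) >= it -> pop '*' to output
  See '+' (prec 1); top '+' (prec 1) >= it -> pop '+' to output
  Push '+' onto operator stack -> op-stack: [+]
  Operand 6 -> output
  End of input: pop '+' to output
Postfix result: 19 9 19 * + 6 +

19 9 19 * + 6 +


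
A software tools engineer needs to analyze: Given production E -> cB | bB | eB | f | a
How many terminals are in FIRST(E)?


Production: E -> cB | bB | eB | f | a
Examining each alternative for leading terminals:
  E -> cB : first terminal = 'c'
  E -> bB : first terminal = 'b'
  E -> eB : first terminal = 'e'
  E -> f : first terminal = 'f'
  E -> a : first terminal = 'a'
FIRST(E) = {a, b, c, e, f}
Count: 5

5


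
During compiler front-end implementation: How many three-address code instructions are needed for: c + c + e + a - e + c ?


Expression: c + c + e + a - e + c
Generating three-address code (respecting * over +/- precedence):
  Instruction 1: t1 = c + c
  Instruction 2: t2 = t1 + e
  Instruction 3: t3 = t2 + a
  Instruction 4: t4 = t3 - e
  Instruction 5: t5 = t4 + c
Total instructions: 5

5


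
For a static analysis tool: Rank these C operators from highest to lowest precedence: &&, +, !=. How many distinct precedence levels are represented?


Looking up precedence for each operator:
  && -> precedence 2
  + -> precedence 5
  != -> precedence 3
Sorted highest to lowest: +, !=, &&
Distinct precedence values: [5, 3, 2]
Number of distinct levels: 3

3


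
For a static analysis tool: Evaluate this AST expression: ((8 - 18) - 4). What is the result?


Expression: ((8 - 18) - 4)
Evaluating step by step:
  8 - 18 = -10
  -10 - 4 = -14
Result: -14

-14


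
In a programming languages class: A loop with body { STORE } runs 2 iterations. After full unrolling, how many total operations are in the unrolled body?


Loop body operations: STORE (1 op per iteration)
Unrolling 2 iterations:
  Iteration 1: STORE (1 ops)
  Iteration 2: STORE (1 ops)
Total: 2 iterations * 1 ops/iter = 2 operations

2


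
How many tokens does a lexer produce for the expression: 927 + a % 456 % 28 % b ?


Scanning '927 + a % 456 % 28 % b'
Token 1: '927' -> integer_literal
Token 2: '+' -> operator
Token 3: 'a' -> identifier
Token 4: '%' -> operator
Token 5: '456' -> integer_literal
Token 6: '%' -> operator
Token 7: '28' -> integer_literal
Token 8: '%' -> operator
Token 9: 'b' -> identifier
Total tokens: 9

9


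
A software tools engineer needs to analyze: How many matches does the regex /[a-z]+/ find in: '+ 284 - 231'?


Pattern: /[a-z]+/ (identifiers)
Input: '+ 284 - 231'
Scanning for matches:
Total matches: 0

0


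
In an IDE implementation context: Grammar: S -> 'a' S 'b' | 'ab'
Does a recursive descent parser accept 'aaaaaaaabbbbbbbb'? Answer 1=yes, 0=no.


Grammar accepts strings of the form a^n b^n (n >= 1)
Word: 'aaaaaaaabbbbbbbb'
Counting: 8 a's and 8 b's
Check: 8 == 8? Yes
Derivation (S -> aSb applied 7 time(s), then S -> ab): S => aSb => aaSbb => aaaSbbb => aaaaSbbbb => aaaaaSbbbbb => aaaaaaSbbbbbb => aaaaaaaSbbbbbbb => aaaaaaaabbbbbbbb
Accepted

1


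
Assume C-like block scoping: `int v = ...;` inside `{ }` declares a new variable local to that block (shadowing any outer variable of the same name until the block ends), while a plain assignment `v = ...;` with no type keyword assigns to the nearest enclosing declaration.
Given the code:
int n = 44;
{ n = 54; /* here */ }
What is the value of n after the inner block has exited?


Analyzing scoping rules:
Outer scope: declares n = 44
Inner block: 'n = 54;' has no type keyword, so it is an assignment to the outer n (no shadowing)
The assignment changed the outer variable itself, so the new value persists after the block -> 54
Result: 54

54


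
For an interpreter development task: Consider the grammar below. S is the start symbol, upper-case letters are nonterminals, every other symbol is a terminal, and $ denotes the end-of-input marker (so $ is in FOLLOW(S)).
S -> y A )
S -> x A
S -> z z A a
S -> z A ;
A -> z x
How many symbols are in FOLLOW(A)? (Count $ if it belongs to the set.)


S is the start symbol and does not occur in any rule body, so FOLLOW(S) = {$}.
Examining every occurrence of A in a rule body:
  S -> y A ) : A is followed by terminal ')' -> add ')'
  S -> x A : A is at the right end -> add FOLLOW(S) = {$}
  S -> z z A a : A is followed by terminal 'a' -> add 'a'
  S -> z A ; : A is followed by terminal ';' -> add ';'
  A -> z x : A does not occur in the body -> contributes nothing
FOLLOW(A) = {), ;, a, $}
Count: 4

4


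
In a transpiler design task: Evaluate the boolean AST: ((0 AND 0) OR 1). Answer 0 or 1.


Step 1: Evaluate inner node
  0 AND 0 = 0
Step 2: Evaluate root node
  0 OR 1 = 1

1


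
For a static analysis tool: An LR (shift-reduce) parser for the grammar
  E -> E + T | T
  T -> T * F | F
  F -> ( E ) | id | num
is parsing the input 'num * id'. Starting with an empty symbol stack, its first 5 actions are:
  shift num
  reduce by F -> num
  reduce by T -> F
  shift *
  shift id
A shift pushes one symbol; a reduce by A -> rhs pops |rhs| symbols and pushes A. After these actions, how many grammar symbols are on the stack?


Tracking the symbol stack through each action:
  Action 1: shift 'num' : push -> stack = [num] (size 1)
  Action 2: reduce by F -> num : pop 1, push F -> stack = [F] (size 1)
  Action 3: reduce by T -> F : pop 1, push T -> stack = [T] (size 1)
  Action 4: shift '*' : push -> stack = [T, *] (size 2)
  Action 5: shift 'id' : push -> stack = [T, *, id] (size 3)
Final stack size: 3

3


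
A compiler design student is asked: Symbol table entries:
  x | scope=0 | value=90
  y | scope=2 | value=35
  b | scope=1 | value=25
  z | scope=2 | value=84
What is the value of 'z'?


Searching symbol table for 'z':
  x | scope=0 | value=90
  y | scope=2 | value=35
  b | scope=1 | value=25
  z | scope=2 | value=84 <- MATCH
Found 'z' at scope 2 with value 84

84


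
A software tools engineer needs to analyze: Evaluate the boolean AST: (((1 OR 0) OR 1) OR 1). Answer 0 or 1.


Step 1: Evaluate inner node
  1 OR 0 = 1
Step 2: Evaluate next node
  1 OR 1 = 1
Step 3: Evaluate root node
  1 OR 1 = 1

1


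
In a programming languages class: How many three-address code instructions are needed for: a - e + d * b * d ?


Expression: a - e + d * b * d
Generating three-address code (respecting * over +/- precedence):
  Instruction 1: t1 = d * b
  Instruction 2: t2 = t1 * d
  Instruction 3: t3 = a - e
  Instruction 4: t4 = t3 + t2
Total instructions: 4

4
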